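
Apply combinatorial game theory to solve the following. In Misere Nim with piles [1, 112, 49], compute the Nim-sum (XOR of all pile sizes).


We need the XOR (exclusive or) of all pile sizes.
After XOR-ing pile 1 (size 1): 0 XOR 1 = 1
After XOR-ing pile 2 (size 112): 1 XOR 112 = 113
After XOR-ing pile 3 (size 49): 113 XOR 49 = 64
The Nim-value of this position is 64.

64


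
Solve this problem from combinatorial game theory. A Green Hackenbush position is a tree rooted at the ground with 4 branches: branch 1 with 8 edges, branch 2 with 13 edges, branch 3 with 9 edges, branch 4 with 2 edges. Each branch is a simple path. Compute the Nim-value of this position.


The tree has 4 branches from the ground vertex.
In Green Hackenbush, the Nim-value of a simple path of length k is k.
Branch 1: length 8, Nim-value = 8
Branch 2: length 13, Nim-value = 13
Branch 3: length 9, Nim-value = 9
Branch 4: length 2, Nim-value = 2
Total Nim-value = XOR of all branch values:
0 XOR 8 = 8
8 XOR 13 = 5
5 XOR 9 = 12
12 XOR 2 = 14
Nim-value of the tree = 14

14


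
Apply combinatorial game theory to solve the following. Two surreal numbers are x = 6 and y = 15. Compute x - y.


x = 6, y = 15
x - y = 6 - 15 = -9

-9


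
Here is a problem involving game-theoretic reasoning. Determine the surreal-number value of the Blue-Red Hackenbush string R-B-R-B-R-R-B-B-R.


Edges (from ground): R-B-R-B-R-R-B-B-R
By Berlekamp's sign-expansion rule, a Blue-Red Hackenbush stalk has the value of the surreal number whose sign sequence is the edge sequence with B -> + and R -> -.
Sign sequence: -+-+--++-
Trace the sign expansion in the surreal number tree, starting from 0:
Edge 1: R (sign -) -> bounds (-inf, 0), value = -1
Edge 2: B (sign +) -> bounds (-1, 0), value = -1/2
Edge 3: R (sign -) -> bounds (-1, -1/2), value = -3/4
Edge 4: B (sign +) -> bounds (-3/4, -1/2), value = -5/8
Edge 5: R (sign -) -> bounds (-3/4, -5/8), value = -11/16
Edge 6: R (sign -) -> bounds (-3/4, -11/16), value = -23/32
Edge 7: B (sign +) -> bounds (-23/32, -11/16), value = -45/64
Edge 8: B (sign +) -> bounds (-45/64, -11/16), value = -89/128
Edge 9: R (sign -) -> bounds (-45/64, -89/128), value = -179/256
Game value = -179/256

-179/256


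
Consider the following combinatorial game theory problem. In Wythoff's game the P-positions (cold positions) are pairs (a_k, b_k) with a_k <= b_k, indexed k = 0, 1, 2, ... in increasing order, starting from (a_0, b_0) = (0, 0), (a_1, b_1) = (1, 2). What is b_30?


By Wythoff's theorem, a_k = floor(k * phi) and b_k = floor(k * phi^2) = a_k + k, where phi = (1 + sqrt(5))/2 is the golden ratio.
phi = (1 + sqrt(5))/2 = 1.618034
phi^2 = phi + 1 = 2.618034
k = 30
k * phi^2 = 30 * 2.618034 = 78.541020
b_30 = floor(k * phi^2) = 78 (check: a_30 + k = 48 + 30 = 78)

78


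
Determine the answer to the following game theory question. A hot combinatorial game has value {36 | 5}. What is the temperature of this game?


The game is {36 | 5}, a switch {a | b} with numbers a > b.
Cooling {a | b} by t gives {a - t | b + t}, which stops being hot when a - t = b + t, i.e. at t = (a - b)/2. So the temperature of a switch is (a - b)/2.
Temperature = (Left option - Right option) / 2
= (36 - (5)) / 2
= 31 / 2
= 31/2

31/2


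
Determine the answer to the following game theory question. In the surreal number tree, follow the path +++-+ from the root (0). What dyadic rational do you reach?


Sign expansion: +++-+
Rule: track bounds (lo, hi), initially (-inf, +inf). On '+', the current value becomes lo and we move to the simplest number in (value, hi): value + 1 if hi = +inf, otherwise the midpoint (value + hi)/2. On '-', the current value becomes hi and we move to value - 1 if lo = -inf, otherwise the midpoint (lo + value)/2.
Start at 0.
Step 1: sign = +, move right. Bounds: (0, +inf). Value = 1
Step 2: sign = +, move right. Bounds: (1, +inf). Value = 2
Step 3: sign = +, move right. Bounds: (2, +inf). Value = 3
Step 4: sign = -, move left. Bounds: (2, 3). Value = 5/2
Step 5: sign = +, move right. Bounds: (5/2, 3). Value = 11/4
The surreal number with sign expansion +++-+ is 11/4.

11/4


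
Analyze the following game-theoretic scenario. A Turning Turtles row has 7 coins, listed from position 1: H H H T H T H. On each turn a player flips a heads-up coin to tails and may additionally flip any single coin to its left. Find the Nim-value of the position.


Coins: H H H T H T H
Key fact: a single head at position k behaves exactly like a Nim heap of size k (turning it to T and optionally flipping a coin at j < k corresponds to moving the heap from k to j, or to 0), and heads combine as a disjunctive sum (two heads at the same place would cancel, matching j XOR j = 0). So the Nim-value is the XOR of the 1-indexed positions of the heads.
Face-up positions (1-indexed): [1, 2, 3, 5, 7]
XOR 0 with 1: 0 XOR 1 = 1
XOR 1 with 2: 1 XOR 2 = 3
XOR 3 with 3: 3 XOR 3 = 0
XOR 0 with 5: 0 XOR 5 = 5
XOR 5 with 7: 5 XOR 7 = 2
Nim-value = 2

2


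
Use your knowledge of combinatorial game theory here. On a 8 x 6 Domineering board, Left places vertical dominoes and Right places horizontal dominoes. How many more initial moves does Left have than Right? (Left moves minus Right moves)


Board is 8 x 6 (rows x cols).
Left (vertical) placements: (rows-1) * cols = 7 * 6 = 42
Right (horizontal) placements: rows * (cols-1) = 8 * 5 = 40
Advantage = Left - Right = 42 - 40 = 2

2


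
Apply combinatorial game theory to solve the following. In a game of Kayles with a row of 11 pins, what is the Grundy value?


Kayles: a move removes 1 or 2 adjacent pins from a contiguous row.
Removing pins from a row of k leaves two independent rows (a, b) with a + b = k - 1 (one pin) or a + b = k - 2 (two pins); an end removal gives a = 0.
By Sprague-Grundy, G(k) = mex{ G(a) XOR G(b) } over all these splits. G(0) = 0.
G(1): splits (0,0):0^0=0 -> mex({0}) = 1
G(2): splits (0,1):0^1=1 (0,0):0^0=0 -> mex({0, 1}) = 2
G(3): splits (0,2):0^2=2 (1,1):1^1=0 (0,1):0^1=1 -> mex({0, 1, 2}) = 3
G(4): splits (0,3):0^3=3 (1,2):1^2=3 (0,2):0^2=2 (1,1):1^1=0 -> mex({0, 2, 3}) = 1
G(5): splits (0,4):0^1=1 (1,3):1^3=2 (2,2):2^2=0 (0,3):0^3=3 (1,2):1^2=3 -> mex({0, 1, 2, 3}) = 4
G(6) = mex({0, 1, 2, 4}) = 3
G(7) = mex({0, 1, 3, 4, 5}) = 2
G(8) = mex({0, 2, 3, 5, 6}) = 1
G(9) = mex({0, 1, 2, 3, 6, 7}) = 4
G(10) = mex({0, 1, 3, 4, 5, 7}) = 2
G(11) = mex({0, 1, 2, 3, 4, 5}) = 6
Therefore G(11) = 6.

6


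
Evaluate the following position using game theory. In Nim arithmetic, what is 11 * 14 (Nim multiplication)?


Nim multiplication is bilinear over XOR: (u XOR v) * w = (u*w) XOR (v*w).
So we split each operand into its bit components and XOR the pairwise Nim products.
11 = 1 + 2 + 8 (as XOR of powers of 2).
14 = 2 + 4 + 8 (as XOR of powers of 2).
Using the standard Nim-product table on single bits:
  2*2 = 3,   2*4 = 8,   2*8 = 12,
  4*4 = 6,   4*8 = 11,  8*8 = 13,
and  1*x = x (identity), k*l = l*k (commutative).
Pairwise Nim products:
  1 * 2 = 2
  1 * 4 = 4
  1 * 8 = 8
  2 * 2 = 3
  2 * 4 = 8
  2 * 8 = 12
  8 * 2 = 12
  8 * 4 = 11
  8 * 8 = 13
XOR them: 2 XOR 4 XOR 8 XOR 3 XOR 8 XOR 12 XOR 12 XOR 11 XOR 13 = 3.
Result: 11 * 14 = 3 (in Nim).

3


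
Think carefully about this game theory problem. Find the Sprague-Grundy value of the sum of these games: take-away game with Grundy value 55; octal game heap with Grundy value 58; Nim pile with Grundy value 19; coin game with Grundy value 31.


By the Sprague-Grundy theorem, the Grundy value of a sum of games is the XOR of individual Grundy values.
take-away game: Grundy value = 55. Running XOR: 0 XOR 55 = 55
octal game heap: Grundy value = 58. Running XOR: 55 XOR 58 = 13
Nim pile: Grundy value = 19. Running XOR: 13 XOR 19 = 30
coin game: Grundy value = 31. Running XOR: 30 XOR 31 = 1
The combined Grundy value is 1.

1


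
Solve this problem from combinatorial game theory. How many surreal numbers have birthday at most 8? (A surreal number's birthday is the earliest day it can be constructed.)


Day 0: {|} = 0 is born. Count = 1.
Day n: the number of surreal numbers born by day n is 2^(n+1) - 1.
By day 0: 2^1 - 1 = 1
By day 1: 2^2 - 1 = 3
By day 2: 2^3 - 1 = 7
By day 3: 2^4 - 1 = 15
By day 4: 2^5 - 1 = 31
By day 5: 2^6 - 1 = 63
By day 6: 2^7 - 1 = 127
By day 7: 2^8 - 1 = 255
By day 8: 2^9 - 1 = 511
By day 8: 511 surreal numbers.

511


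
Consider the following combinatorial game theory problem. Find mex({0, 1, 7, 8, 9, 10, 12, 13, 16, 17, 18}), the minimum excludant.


Set = {0, 1, 7, 8, 9, 10, 12, 13, 16, 17, 18}
0 is in the set.
1 is in the set.
2 is NOT in the set. This is the mex.
mex = 2

2


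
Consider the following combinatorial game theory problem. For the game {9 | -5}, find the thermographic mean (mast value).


Game = {9 | -5}, a switch {a | b} with numbers a > b.
Its thermograph has left wall a - t and right wall b + t, which meet at t = (a - b)/2, where both equal (a + b)/2. So the mast (mean value) is at (a + b)/2.
Mean = (9 + (-5))/2 = 4/2 = 2

2


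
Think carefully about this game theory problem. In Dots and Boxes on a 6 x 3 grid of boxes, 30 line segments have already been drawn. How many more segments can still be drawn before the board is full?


Grid: 6 x 3 boxes, i.e. 7 rows and 4 columns of dots.
Horizontal edges: (rows + 1) * cols = 7 * 3 = 21
Vertical edges: rows * (cols + 1) = 6 * 4 = 24
Total edges: 21 + 24 = 45
Edges drawn: 30
Remaining: 45 - 30 = 15

15


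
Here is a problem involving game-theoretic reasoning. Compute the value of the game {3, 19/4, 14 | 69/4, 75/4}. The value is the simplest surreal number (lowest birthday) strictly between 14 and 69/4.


Left options: {3, 19/4, 14}, max = 14
Right options: {69/4, 75/4}, min = 69/4
All options are numbers and max(Left) < min(Right), so by the simplicity theorem the value is the simplest (earliest-born) number strictly between 14 and 69/4.
Integers 15 through 17 all lie strictly between 14 and 69/4.
Among integers, the simplest (lowest birthday = smallest |n|; 0 is born on day 0, +-n on day n) is 15.
No non-integer in the interval can be simpler: if x is a non-integer in the interval, then floor(x) or ceil(x) also lies in the interval (the interval contains an integer), and both are proper prefixes of x's sign expansion, i.e. born earlier. So the game value is 15.
Game value = 15

15


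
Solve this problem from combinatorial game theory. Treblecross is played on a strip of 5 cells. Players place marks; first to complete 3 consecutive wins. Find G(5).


Treblecross: place X on empty cells; 3-in-a-row wins.
Playing within two cells of an existing X lets the opponent win at once, so sensible play treats the cells i-2..i+2 around each X as dead. The player left with no safe cell loses, so this is a normal-play take-away game on strips of safe cells.
Placing X at cell i (0-indexed) of a strip of k safe cells leaves independent strips of sizes max(0, i-2) and max(0, k-i-3). Hence G(k) = mex{ G(max(0,i-2)) XOR G(max(0,k-i-3)) : 0 <= i < k }, with G(0) = 0.
G(1): splits (0,0):0^0=0 -> mex({0}) = 1
G(2): splits (0,0):0^0=0 -> mex({0}) = 1
G(3): splits (0,0):0^0=0 -> mex({0}) = 1
G(4): splits (0,1):0^1=1 (0,0):0^0=0 -> mex({0, 1}) = 2
G(5): splits (0,2):0^1=1 (0,1):0^1=1 (0,0):0^0=0 -> mex({0, 1}) = 2
Therefore G(5) = 2.

2


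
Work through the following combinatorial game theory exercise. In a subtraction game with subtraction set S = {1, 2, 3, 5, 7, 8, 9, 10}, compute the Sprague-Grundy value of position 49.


The subtraction set is S = {1, 2, 3, 5, 7, 8, 9, 10}.
G(k) = mex{ G(k - s) : s in S, s <= k }. We compute iteratively: G(0) = 0.
G(1) = mex({0}) = 1
G(2) = mex({0, 1}) = 2
G(3) = mex({0, 1, 2}) = 3
G(4) = mex({1, 2, 3}) = 0
G(5) = mex({0, 2, 3}) = 1
G(6) = mex({0, 1, 3}) = 2
G(7) = mex({0, 1, 2}) = 3
G(8) = mex({0, 1, 2, 3}) = 4
G(9) = mex({0, 1, 2, 3, 4}) = 5
G(10) = mex({0, 1, 2, 3, 4, 5}) = 6
G(11) = mex({0, 1, 2, 3, 4, 5, 6}) = 7
G(12) = mex({0, 1, 2, 3, 5, 6, 7}) = 4
G(13) = mex({0, 1, 2, 3, 4, 6, 7}) = 5
G(14) = mex({0, 1, 2, 3, 4, 5, 7}) = 6
G(15) = mex({1, 2, 3, 4, 5, 6}) = 0
G(16) = mex({0, 2, 3, 4, 5, 6, 7}) = 1
G(17) = mex({0, 1, 3, 4, 5, 6}) = 2
G(18) = mex({0, 1, 2, 4, 5, 6, 7}) = 3
G(19) = mex({1, 2, 3, 4, 5, 6, 7}) = 0
G(20) = mex({0, 2, 3, 4, 5, 6, 7}) = 1
G(21) = mex({0, 1, 3, 4, 5, 6, 7}) = 2
G(22) = mex({0, 1, 2, 4, 5, 6}) = 3
G(23) = mex({0, 1, 2, 3, 5, 6}) = 4
G(24) = mex({0, 1, 2, 3, 4, 6}) = 5
Observe that G(15)..G(24) = 0, 1, 2, 3, 0, 1, 2, 3, 4, 5 repeats G(0)..G(9) = 0, 1, 2, 3, 0, 1, 2, 3, 4, 5.
For k >= max(S) = 10, G(k) is determined by the previous 10 values G(k-10)..G(k-1); a window of 10 consecutive values has recurred shifted by 15, so by induction G(k + 15) = G(k) for all k >= 0: the sequence is periodic from the start with period 15.
One period: G(0..14) = 0, 1, 2, 3, 0, 1, 2, 3, 4, 5, 6, 7, 4, 5, 6.
49 mod 15 = 4, so G(49) = G(4) = 0.

0


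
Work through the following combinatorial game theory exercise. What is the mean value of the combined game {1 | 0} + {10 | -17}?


G1 = {1 | 0}, G2 = {10 | -17}
Each is a switch {a | b} with numbers a > b; its mean value is (a + b)/2, and mean value is additive over game sums: m(G1 + G2) = m(G1) + m(G2).
Mean of G1 = (1 + (0))/2 = 1/2 = 1/2
Mean of G2 = (10 + (-17))/2 = -7/2 = -7/2
Mean of G1 + G2 = 1/2 + -7/2 = -3

-3


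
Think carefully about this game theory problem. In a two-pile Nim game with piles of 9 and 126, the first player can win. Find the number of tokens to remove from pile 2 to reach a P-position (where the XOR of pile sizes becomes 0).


Piles: 9 and 126
Current XOR: 9 XOR 126 = 119 (non-zero, so this is an N-position).
To make the XOR zero, we need to find a move that balances the piles.
For pile 2 (size 126): target = 126 XOR 119 = 9
We reduce pile 2 from 126 to 9.
Tokens removed: 126 - 9 = 117
Verification: 9 XOR 9 = 0

117


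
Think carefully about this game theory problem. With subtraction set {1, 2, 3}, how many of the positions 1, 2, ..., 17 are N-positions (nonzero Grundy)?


Subtraction set S = {1, 2, 3}, so G(n) = n mod 4.
G(n) = 0 when n is a multiple of 4.
Multiples of 4 in [1, 17]: 4
N-positions (nonzero Grundy) = 17 - 4 = 13

13


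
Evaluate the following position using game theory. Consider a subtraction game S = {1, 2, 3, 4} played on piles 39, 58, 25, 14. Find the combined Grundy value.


Subtraction set: {1, 2, 3, 4}
For this subtraction set, G(n) = n mod 5 (period = max + 1 = 5).
Pile 1 (size 39): G(39) = 39 mod 5 = 4
Pile 2 (size 58): G(58) = 58 mod 5 = 3
Pile 3 (size 25): G(25) = 25 mod 5 = 0
Pile 4 (size 14): G(14) = 14 mod 5 = 4
Total Grundy value = XOR of all: 4 XOR 3 XOR 0 XOR 4 = 3

3


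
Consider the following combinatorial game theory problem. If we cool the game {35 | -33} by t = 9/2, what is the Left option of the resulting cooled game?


Original game: {35 | -33} (a switch {a | b} with a > b).
Cooling by t (for t below the temperature (a - b)/2 = 34) taxes each move by t: {a | b} cooled by t is {a - t | b + t}.
Cooling amount: t = 9/2
Cooled Left option: 35 - 9/2 = 61/2
Cooled Right option: -33 + 9/2 = -57/2
Cooled game: {61/2 | -57/2}
Left option = 61/2

61/2


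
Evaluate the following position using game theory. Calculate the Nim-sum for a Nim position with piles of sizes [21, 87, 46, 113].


We need the XOR (exclusive or) of all pile sizes.
After XOR-ing pile 1 (size 21): 0 XOR 21 = 21
After XOR-ing pile 2 (size 87): 21 XOR 87 = 66
After XOR-ing pile 3 (size 46): 66 XOR 46 = 108
After XOR-ing pile 4 (size 113): 108 XOR 113 = 29
The Nim-value of this position is 29.

29


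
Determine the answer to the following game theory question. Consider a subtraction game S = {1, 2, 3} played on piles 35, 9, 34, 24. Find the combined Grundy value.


Subtraction set: {1, 2, 3}
For this subtraction set, G(n) = n mod 4 (period = max + 1 = 4).
Pile 1 (size 35): G(35) = 35 mod 4 = 3
Pile 2 (size 9): G(9) = 9 mod 4 = 1
Pile 3 (size 34): G(34) = 34 mod 4 = 2
Pile 4 (size 24): G(24) = 24 mod 4 = 0
Total Grundy value = XOR of all: 3 XOR 1 XOR 2 XOR 0 = 0

0


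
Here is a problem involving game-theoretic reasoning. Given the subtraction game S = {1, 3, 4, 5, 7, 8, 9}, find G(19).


The subtraction set is S = {1, 3, 4, 5, 7, 8, 9}.
G(k) = mex{ G(k - s) : s in S, s <= k }. We compute iteratively: G(0) = 0.
G(1) = mex({0}) = 1
G(2) = mex({1}) = 0
G(3) = mex({0}) = 1
G(4) = mex({0, 1}) = 2
G(5) = mex({0, 1, 2}) = 3
G(6) = mex({0, 1, 3}) = 2
G(7) = mex({0, 1, 2}) = 3
G(8) = mex({0, 1, 2, 3}) = 4
G(9) = mex({0, 1, 2, 3, 4}) = 5
G(10) = mex({0, 1, 2, 3, 5}) = 4
G(11) = mex({0, 1, 2, 3, 4}) = 5
G(12) = mex({1, 2, 3, 4, 5}) = 0
G(13) = mex({0, 2, 3, 4, 5}) = 1
G(14) = mex({1, 2, 3, 4, 5}) = 0
G(15) = mex({0, 2, 3, 4, 5}) = 1
G(16) = mex({0, 1, 3, 4, 5}) = 2
G(17) = mex({0, 1, 2, 4, 5}) = 3
G(18) = mex({0, 1, 3, 4, 5}) = 2
G(19) = mex({0, 1, 2, 4, 5}) = 3
Therefore G(19) = 3.

3


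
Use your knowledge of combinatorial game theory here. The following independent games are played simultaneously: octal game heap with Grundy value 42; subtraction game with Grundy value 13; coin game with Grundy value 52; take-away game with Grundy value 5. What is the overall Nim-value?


By the Sprague-Grundy theorem, the Grundy value of a sum of games is the XOR of individual Grundy values.
octal game heap: Grundy value = 42. Running XOR: 0 XOR 42 = 42
subtraction game: Grundy value = 13. Running XOR: 42 XOR 13 = 39
coin game: Grundy value = 52. Running XOR: 39 XOR 52 = 19
take-away game: Grundy value = 5. Running XOR: 19 XOR 5 = 22
The combined Grundy value is 22.

22


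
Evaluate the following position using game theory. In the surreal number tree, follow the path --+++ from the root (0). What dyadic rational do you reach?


Sign expansion: --+++
Rule: track bounds (lo, hi), initially (-inf, +inf). On '+', the current value becomes lo and we move to the simplest number in (value, hi): value + 1 if hi = +inf, otherwise the midpoint (value + hi)/2. On '-', the current value becomes hi and we move to value - 1 if lo = -inf, otherwise the midpoint (lo + value)/2.
Start at 0.
Step 1: sign = -, move left. Bounds: (-inf, 0). Value = -1
Step 2: sign = -, move left. Bounds: (-inf, -1). Value = -2
Step 3: sign = +, move right. Bounds: (-2, -1). Value = -3/2
Step 4: sign = +, move right. Bounds: (-3/2, -1). Value = -5/4
Step 5: sign = +, move right. Bounds: (-5/4, -1). Value = -9/8
The surreal number with sign expansion --+++ is -9/8.

-9/8


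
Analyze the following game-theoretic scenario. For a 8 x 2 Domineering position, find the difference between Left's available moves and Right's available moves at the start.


Board is 8 x 2 (rows x cols).
Left (vertical) placements: (rows-1) * cols = 7 * 2 = 14
Right (horizontal) placements: rows * (cols-1) = 8 * 1 = 8
Advantage = Left - Right = 14 - 8 = 6

6


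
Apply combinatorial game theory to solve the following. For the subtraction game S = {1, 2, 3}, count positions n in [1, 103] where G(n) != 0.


Subtraction set S = {1, 2, 3}, so G(n) = n mod 4.
G(n) = 0 when n is a multiple of 4.
Multiples of 4 in [1, 103]: 25
N-positions (nonzero Grundy) = 103 - 25 = 78

78


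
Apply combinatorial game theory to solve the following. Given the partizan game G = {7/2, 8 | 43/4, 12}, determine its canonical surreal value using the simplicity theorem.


Left options: {7/2, 8}, max = 8
Right options: {43/4, 12}, min = 43/4
All options are numbers and max(Left) < min(Right), so by the simplicity theorem the value is the simplest (earliest-born) number strictly between 8 and 43/4.
Integers 9 through 10 all lie strictly between 8 and 43/4.
Among integers, the simplest (lowest birthday = smallest |n|; 0 is born on day 0, +-n on day n) is 9.
No non-integer in the interval can be simpler: if x is a non-integer in the interval, then floor(x) or ceil(x) also lies in the interval (the interval contains an integer), and both are proper prefixes of x's sign expansion, i.e. born earlier. So the game value is 9.
Game value = 9

9


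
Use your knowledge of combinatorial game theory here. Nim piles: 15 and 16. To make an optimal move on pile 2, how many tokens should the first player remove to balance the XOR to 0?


Piles: 15 and 16
Current XOR: 15 XOR 16 = 31 (non-zero, so this is an N-position).
To make the XOR zero, we need to find a move that balances the piles.
For pile 2 (size 16): target = 16 XOR 31 = 15
We reduce pile 2 from 16 to 15.
Tokens removed: 16 - 15 = 1
Verification: 15 XOR 15 = 0

1


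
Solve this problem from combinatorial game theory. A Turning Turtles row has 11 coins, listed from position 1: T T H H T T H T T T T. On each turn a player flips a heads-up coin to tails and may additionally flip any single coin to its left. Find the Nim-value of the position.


Coins: T T H H T T H T T T T
Key fact: a single head at position k behaves exactly like a Nim heap of size k (turning it to T and optionally flipping a coin at j < k corresponds to moving the heap from k to j, or to 0), and heads combine as a disjunctive sum (two heads at the same place would cancel, matching j XOR j = 0). So the Nim-value is the XOR of the 1-indexed positions of the heads.
Face-up positions (1-indexed): [3, 4, 7]
XOR 0 with 3: 0 XOR 3 = 3
XOR 3 with 4: 3 XOR 4 = 7
XOR 7 with 7: 7 XOR 7 = 0
Nim-value = 0

0


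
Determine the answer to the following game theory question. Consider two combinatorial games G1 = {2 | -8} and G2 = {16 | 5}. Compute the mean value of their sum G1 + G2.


G1 = {2 | -8}, G2 = {16 | 5}
Each is a switch {a | b} with numbers a > b; its mean value is (a + b)/2, and mean value is additive over game sums: m(G1 + G2) = m(G1) + m(G2).
Mean of G1 = (2 + (-8))/2 = -6/2 = -3
Mean of G2 = (16 + (5))/2 = 21/2 = 21/2
Mean of G1 + G2 = -3 + 21/2 = 15/2

15/2


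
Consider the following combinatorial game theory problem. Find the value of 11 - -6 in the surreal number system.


x = 11, y = -6
x - y = 11 - -6 = 17

17


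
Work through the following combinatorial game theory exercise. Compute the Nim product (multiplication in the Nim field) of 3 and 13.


Nim multiplication is bilinear over XOR: (u XOR v) * w = (u*w) XOR (v*w).
So we split each operand into its bit components and XOR the pairwise Nim products.
3 = 1 + 2 (as XOR of powers of 2).
13 = 1 + 4 + 8 (as XOR of powers of 2).
Using the standard Nim-product table on single bits:
  2*2 = 3,   2*4 = 8,   2*8 = 12,
  4*4 = 6,   4*8 = 11,  8*8 = 13,
and  1*x = x (identity), k*l = l*k (commutative).
Pairwise Nim products:
  1 * 1 = 1
  1 * 4 = 4
  1 * 8 = 8
  2 * 1 = 2
  2 * 4 = 8
  2 * 8 = 12
XOR them: 1 XOR 4 XOR 8 XOR 2 XOR 8 XOR 12 = 11.
Result: 3 * 13 = 11 (in Nim).

11


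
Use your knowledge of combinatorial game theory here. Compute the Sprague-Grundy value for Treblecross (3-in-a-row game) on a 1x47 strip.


Treblecross: place X on empty cells; 3-in-a-row wins.
Playing within two cells of an existing X lets the opponent win at once, so sensible play treats the cells i-2..i+2 around each X as dead. The player left with no safe cell loses, so this is a normal-play take-away game on strips of safe cells.
Placing X at cell i (0-indexed) of a strip of k safe cells leaves independent strips of sizes max(0, i-2) and max(0, k-i-3). Hence G(k) = mex{ G(max(0,i-2)) XOR G(max(0,k-i-3)) : 0 <= i < k }, with G(0) = 0.
G(1): splits (0,0):0^0=0 -> mex({0}) = 1
G(2): splits (0,0):0^0=0 -> mex({0}) = 1
G(3): splits (0,0):0^0=0 -> mex({0}) = 1
G(4): splits (0,1):0^1=1 (0,0):0^0=0 -> mex({0, 1}) = 2
G(5): splits (0,2):0^1=1 (0,1):0^1=1 (0,0):0^0=0 -> mex({0, 1}) = 2
G(6) = mex({1}) = 0
G(7) = mex({0, 1, 2}) = 3
G(8) = mex({0, 1, 2}) = 3
G(9) = mex({0, 2}) = 1
G(10) = mex({0, 2, 3}) = 1
G(11) = mex({0, 3}) = 1
G(12) = mex({1, 3}) = 0
G(13) = mex({0, 1, 2, 3}) = 4
G(14) = mex({0, 1, 2}) = 3
G(15) = mex({0, 1, 2}) = 3
G(16) = mex({0, 1, 2, 4}) = 3
G(17) = mex({0, 1, 3, 4}) = 2
G(18) = mex({0, 1, 3, 4}) = 2
G(19) = mex({0, 1, 3, 5}) = 2
G(20) = mex({0, 1, 2, 3, 5}) = 4
G(21) = mex({0, 1, 2, 3, 5}) = 4
G(22) = mex({1, 2, 6}) = 0
G(23) = mex({0, 1, 2, 3, 4, 6}) = 5
G(24) = mex({0, 1, 2, 3, 4}) = 5
G(25) = mex({0, 1, 3, 4, 7}) = 2
G(26) = mex({0, 1, 3, 4, 5, 7}) = 2
G(27) = mex({0, 1, 3, 5}) = 2
G(28) = mex({0, 1, 2, 5}) = 3
G(29) = mex({0, 1, 2, 4, 5, 6}) = 3
G(30) = mex({1, 2, 4, 6}) = 0
G(31) = mex({0, 1, 2, 3, 4, 6}) = 5
G(32) = mex({1, 2, 3, 4, 7}) = 0
G(33) = mex({0, 3, 7}) = 1
G(34) = mex({0, 2, 3, 5, 7}) = 1
G(35) = mex({0, 2, 3, 5, 6}) = 1
G(36) = mex({0, 1, 2, 5, 6}) = 3
G(37) = mex({0, 1, 2, 4, 5, 6}) = 3
G(38) = mex({0, 1, 2, 4}) = 3
G(39) = mex({0, 1, 2, 3, 4, 7}) = 5
G(40) = mex({0, 1, 2, 3, 4, 5, 7}) = 6
G(41) = mex({0, 1, 2, 3, 5, 7}) = 4
G(42) = mex({0, 1, 2, 3, 5, 6, 7}) = 4
G(43) = mex({0, 2, 3, 5, 6}) = 1
G(44) = mex({1, 2, 3, 4, 5, 6}) = 0
G(45) = mex({0, 1, 2, 3, 4, 6, 7}) = 5
G(46) = mex({0, 1, 2, 3, 4, 7}) = 5
G(47) = mex({0, 1, 2, 3, 4, 5, 7}) = 6
Therefore G(47) = 6.

6


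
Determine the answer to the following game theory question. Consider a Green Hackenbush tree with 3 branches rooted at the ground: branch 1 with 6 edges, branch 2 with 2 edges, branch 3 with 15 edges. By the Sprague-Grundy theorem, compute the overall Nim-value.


The tree has 3 branches from the ground vertex.
In Green Hackenbush, the Nim-value of a simple path of length k is k.
Branch 1: length 6, Nim-value = 6
Branch 2: length 2, Nim-value = 2
Branch 3: length 15, Nim-value = 15
Total Nim-value = XOR of all branch values:
0 XOR 6 = 6
6 XOR 2 = 4
4 XOR 15 = 11
Nim-value of the tree = 11

11


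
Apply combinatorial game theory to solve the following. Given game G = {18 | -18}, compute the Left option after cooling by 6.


Original game: {18 | -18} (a switch {a | b} with a > b).
Cooling by t (for t below the temperature (a - b)/2 = 18) taxes each move by t: {a | b} cooled by t is {a - t | b + t}.
Cooling amount: t = 6
Cooled Left option: 18 - 6 = 12
Cooled Right option: -18 + 6 = -12
Cooled game: {12 | -12}
Left option = 12

12


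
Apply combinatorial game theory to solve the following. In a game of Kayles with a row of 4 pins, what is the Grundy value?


Kayles: a move removes 1 or 2 adjacent pins from a contiguous row.
Removing pins from a row of k leaves two independent rows (a, b) with a + b = k - 1 (one pin) or a + b = k - 2 (two pins); an end removal gives a = 0.
By Sprague-Grundy, G(k) = mex{ G(a) XOR G(b) } over all these splits. G(0) = 0.
G(1): splits (0,0):0^0=0 -> mex({0}) = 1
G(2): splits (0,1):0^1=1 (0,0):0^0=0 -> mex({0, 1}) = 2
G(3): splits (0,2):0^2=2 (1,1):1^1=0 (0,1):0^1=1 -> mex({0, 1, 2}) = 3
G(4): splits (0,3):0^3=3 (1,2):1^2=3 (0,2):0^2=2 (1,1):1^1=0 -> mex({0, 2, 3}) = 1
Therefore G(4) = 1.

1


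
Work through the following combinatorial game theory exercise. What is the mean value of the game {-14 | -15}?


Game = {-14 | -15}, a switch {a | b} with numbers a > b.
Its thermograph has left wall a - t and right wall b + t, which meet at t = (a - b)/2, where both equal (a + b)/2. So the mast (mean value) is at (a + b)/2.
Mean = (-14 + (-15))/2 = -29/2 = -29/2

-29/2


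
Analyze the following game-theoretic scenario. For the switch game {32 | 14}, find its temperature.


The game is {32 | 14}, a switch {a | b} with numbers a > b.
Cooling {a | b} by t gives {a - t | b + t}, which stops being hot when a - t = b + t, i.e. at t = (a - b)/2. So the temperature of a switch is (a - b)/2.
Temperature = (Left option - Right option) / 2
= (32 - (14)) / 2
= 18 / 2
= 9

9


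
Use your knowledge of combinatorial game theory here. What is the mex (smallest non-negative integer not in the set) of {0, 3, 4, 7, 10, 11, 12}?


Set = {0, 3, 4, 7, 10, 11, 12}
0 is in the set.
1 is NOT in the set. This is the mex.
mex = 1

1


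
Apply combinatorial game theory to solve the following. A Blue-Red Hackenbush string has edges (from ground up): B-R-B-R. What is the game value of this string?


Edges (from ground): B-R-B-R
By Berlekamp's sign-expansion rule, a Blue-Red Hackenbush stalk has the value of the surreal number whose sign sequence is the edge sequence with B -> + and R -> -.
Sign sequence: +-+-
Trace the sign expansion in the surreal number tree, starting from 0:
Edge 1: B (sign +) -> bounds (0, +inf), value = 1
Edge 2: R (sign -) -> bounds (0, 1), value = 1/2
Edge 3: B (sign +) -> bounds (1/2, 1), value = 3/4
Edge 4: R (sign -) -> bounds (1/2, 3/4), value = 5/8
Game value = 5/8

5/8


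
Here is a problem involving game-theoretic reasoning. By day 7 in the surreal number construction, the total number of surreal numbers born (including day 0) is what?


Day 0: {|} = 0 is born. Count = 1.
Day n: the number of surreal numbers born by day n is 2^(n+1) - 1.
By day 0: 2^1 - 1 = 1
By day 1: 2^2 - 1 = 3
By day 2: 2^3 - 1 = 7
By day 3: 2^4 - 1 = 15
By day 4: 2^5 - 1 = 31
By day 5: 2^6 - 1 = 63
By day 6: 2^7 - 1 = 127
By day 7: 2^8 - 1 = 255
By day 7: 255 surreal numbers.

255


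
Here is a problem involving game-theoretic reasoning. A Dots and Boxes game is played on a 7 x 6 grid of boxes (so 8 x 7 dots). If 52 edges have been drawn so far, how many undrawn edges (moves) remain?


Grid: 7 x 6 boxes, i.e. 8 rows and 7 columns of dots.
Horizontal edges: (rows + 1) * cols = 8 * 6 = 48
Vertical edges: rows * (cols + 1) = 7 * 7 = 49
Total edges: 48 + 49 = 97
Edges drawn: 52
Remaining: 97 - 52 = 45

45


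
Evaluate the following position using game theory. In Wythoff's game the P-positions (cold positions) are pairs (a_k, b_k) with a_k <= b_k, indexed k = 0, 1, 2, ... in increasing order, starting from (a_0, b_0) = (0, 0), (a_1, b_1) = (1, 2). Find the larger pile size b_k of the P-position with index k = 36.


By Wythoff's theorem, a_k = floor(k * phi) and b_k = floor(k * phi^2) = a_k + k, where phi = (1 + sqrt(5))/2 is the golden ratio.
phi = (1 + sqrt(5))/2 = 1.618034
phi^2 = phi + 1 = 2.618034
k = 36
k * phi^2 = 36 * 2.618034 = 94.249224
b_36 = floor(k * phi^2) = 94 (check: a_36 + k = 58 + 36 = 94)

94


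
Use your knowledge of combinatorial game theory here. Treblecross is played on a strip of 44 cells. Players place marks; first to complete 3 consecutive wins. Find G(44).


Treblecross: place X on empty cells; 3-in-a-row wins.
Playing within two cells of an existing X lets the opponent win at once, so sensible play treats the cells i-2..i+2 around each X as dead. The player left with no safe cell loses, so this is a normal-play take-away game on strips of safe cells.
Placing X at cell i (0-indexed) of a strip of k safe cells leaves independent strips of sizes max(0, i-2) and max(0, k-i-3). Hence G(k) = mex{ G(max(0,i-2)) XOR G(max(0,k-i-3)) : 0 <= i < k }, with G(0) = 0.
G(1): splits (0,0):0^0=0 -> mex({0}) = 1
G(2): splits (0,0):0^0=0 -> mex({0}) = 1
G(3): splits (0,0):0^0=0 -> mex({0}) = 1
G(4): splits (0,1):0^1=1 (0,0):0^0=0 -> mex({0, 1}) = 2
G(5): splits (0,2):0^1=1 (0,1):0^1=1 (0,0):0^0=0 -> mex({0, 1}) = 2
G(6) = mex({1}) = 0
G(7) = mex({0, 1, 2}) = 3
G(8) = mex({0, 1, 2}) = 3
G(9) = mex({0, 2}) = 1
G(10) = mex({0, 2, 3}) = 1
G(11) = mex({0, 3}) = 1
G(12) = mex({1, 3}) = 0
G(13) = mex({0, 1, 2, 3}) = 4
G(14) = mex({0, 1, 2}) = 3
G(15) = mex({0, 1, 2}) = 3
G(16) = mex({0, 1, 2, 4}) = 3
G(17) = mex({0, 1, 3, 4}) = 2
G(18) = mex({0, 1, 3, 4}) = 2
G(19) = mex({0, 1, 3, 5}) = 2
G(20) = mex({0, 1, 2, 3, 5}) = 4
G(21) = mex({0, 1, 2, 3, 5}) = 4
G(22) = mex({1, 2, 6}) = 0
G(23) = mex({0, 1, 2, 3, 4, 6}) = 5
G(24) = mex({0, 1, 2, 3, 4}) = 5
G(25) = mex({0, 1, 3, 4, 7}) = 2
G(26) = mex({0, 1, 3, 4, 5, 7}) = 2
G(27) = mex({0, 1, 3, 5}) = 2
G(28) = mex({0, 1, 2, 5}) = 3
G(29) = mex({0, 1, 2, 4, 5, 6}) = 3
G(30) = mex({1, 2, 4, 6}) = 0
G(31) = mex({0, 1, 2, 3, 4, 6}) = 5
G(32) = mex({1, 2, 3, 4, 7}) = 0
G(33) = mex({0, 3, 7}) = 1
G(34) = mex({0, 2, 3, 5, 7}) = 1
G(35) = mex({0, 2, 3, 5, 6}) = 1
G(36) = mex({0, 1, 2, 5, 6}) = 3
G(37) = mex({0, 1, 2, 4, 5, 6}) = 3
G(38) = mex({0, 1, 2, 4}) = 3
G(39) = mex({0, 1, 2, 3, 4, 7}) = 5
G(40) = mex({0, 1, 2, 3, 4, 5, 7}) = 6
G(41) = mex({0, 1, 2, 3, 5, 7}) = 4
G(42) = mex({0, 1, 2, 3, 5, 6, 7}) = 4
G(43) = mex({0, 2, 3, 5, 6}) = 1
G(44) = mex({1, 2, 3, 4, 5, 6}) = 0
Therefore G(44) = 0.

0


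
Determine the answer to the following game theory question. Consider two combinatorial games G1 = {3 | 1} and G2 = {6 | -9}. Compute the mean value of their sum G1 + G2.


G1 = {3 | 1}, G2 = {6 | -9}
Each is a switch {a | b} with numbers a > b; its mean value is (a + b)/2, and mean value is additive over game sums: m(G1 + G2) = m(G1) + m(G2).
Mean of G1 = (3 + (1))/2 = 4/2 = 2
Mean of G2 = (6 + (-9))/2 = -3/2 = -3/2
Mean of G1 + G2 = 2 + -3/2 = 1/2

1/2


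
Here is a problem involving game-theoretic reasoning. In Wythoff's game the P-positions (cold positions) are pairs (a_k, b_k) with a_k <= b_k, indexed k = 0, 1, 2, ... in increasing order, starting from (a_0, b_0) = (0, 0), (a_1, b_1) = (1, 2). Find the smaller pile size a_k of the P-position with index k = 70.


By Wythoff's theorem, a_k = floor(k * phi) and b_k = floor(k * phi^2) = a_k + k, where phi = (1 + sqrt(5))/2 is the golden ratio.
phi = (1 + sqrt(5))/2 = 1.618034
k = 70
k * phi = 70 * 1.618034 = 113.262379
a_70 = floor(k * phi) = 113

113


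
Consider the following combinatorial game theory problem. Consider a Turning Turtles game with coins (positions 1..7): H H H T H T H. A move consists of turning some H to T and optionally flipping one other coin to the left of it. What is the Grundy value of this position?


Coins: H H H T H T H
Key fact: a single head at position k behaves exactly like a Nim heap of size k (turning it to T and optionally flipping a coin at j < k corresponds to moving the heap from k to j, or to 0), and heads combine as a disjunctive sum (two heads at the same place would cancel, matching j XOR j = 0). So the Nim-value is the XOR of the 1-indexed positions of the heads.
Face-up positions (1-indexed): [1, 2, 3, 5, 7]
XOR 0 with 1: 0 XOR 1 = 1
XOR 1 with 2: 1 XOR 2 = 3
XOR 3 with 3: 3 XOR 3 = 0
XOR 0 with 5: 0 XOR 5 = 5
XOR 5 with 7: 5 XOR 7 = 2
Nim-value = 2

2


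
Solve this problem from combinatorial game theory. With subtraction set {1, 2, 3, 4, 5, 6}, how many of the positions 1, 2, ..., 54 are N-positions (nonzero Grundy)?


Subtraction set S = {1, 2, 3, 4, 5, 6}, so G(n) = n mod 7.
G(n) = 0 when n is a multiple of 7.
Multiples of 7 in [1, 54]: 7
N-positions (nonzero Grundy) = 54 - 7 = 47

47


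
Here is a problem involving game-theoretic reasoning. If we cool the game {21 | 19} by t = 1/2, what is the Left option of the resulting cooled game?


Original game: {21 | 19} (a switch {a | b} with a > b).
Cooling by t (for t below the temperature (a - b)/2 = 1) taxes each move by t: {a | b} cooled by t is {a - t | b + t}.
Cooling amount: t = 1/2
Cooled Left option: 21 - 1/2 = 41/2
Cooled Right option: 19 + 1/2 = 39/2
Cooled game: {41/2 | 39/2}
Left option = 41/2

41/2


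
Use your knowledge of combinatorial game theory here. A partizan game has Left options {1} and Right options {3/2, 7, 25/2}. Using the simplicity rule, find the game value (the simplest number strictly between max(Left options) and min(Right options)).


Left options: {1}, max = 1
Right options: {3/2, 7, 25/2}, min = 3/2
All options are numbers and max(Left) < min(Right), so by the simplicity theorem the value is the simplest (earliest-born) number strictly between 1 and 3/2.
No integer lies strictly between 1 and 3/2, so the value is the dyadic rational m/2^k in the interval with the smallest k (then m odd); search k = 1, 2, ...:
Denominator 2: no odd multiple of 1/2 lies strictly between 1 and 3/2.
Denominator 4: 5/4 lies strictly between 1 and 3/2 -- found.
The simplest number in the interval is 5/4.
Game value = 5/4

5/4


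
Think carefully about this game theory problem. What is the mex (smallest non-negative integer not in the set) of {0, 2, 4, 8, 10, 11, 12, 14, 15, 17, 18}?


Set = {0, 2, 4, 8, 10, 11, 12, 14, 15, 17, 18}
0 is in the set.
1 is NOT in the set. This is the mex.
mex = 1

1


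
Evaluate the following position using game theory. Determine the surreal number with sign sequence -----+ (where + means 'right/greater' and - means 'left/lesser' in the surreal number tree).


Sign expansion: -----+
Rule: track bounds (lo, hi), initially (-inf, +inf). On '+', the current value becomes lo and we move to the simplest number in (value, hi): value + 1 if hi = +inf, otherwise the midpoint (value + hi)/2. On '-', the current value becomes hi and we move to value - 1 if lo = -inf, otherwise the midpoint (lo + value)/2.
Start at 0.
Step 1: sign = -, move left. Bounds: (-inf, 0). Value = -1
Step 2: sign = -, move left. Bounds: (-inf, -1). Value = -2
Step 3: sign = -, move left. Bounds: (-inf, -2). Value = -3
Step 4: sign = -, move left. Bounds: (-inf, -3). Value = -4
Step 5: sign = -, move left. Bounds: (-inf, -4). Value = -5
Step 6: sign = +, move right. Bounds: (-5, -4). Value = -9/2
The surreal number with sign expansion -----+ is -9/2.

-9/2


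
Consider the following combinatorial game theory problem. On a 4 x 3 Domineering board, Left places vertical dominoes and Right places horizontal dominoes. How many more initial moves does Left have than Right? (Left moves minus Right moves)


Board is 4 x 3 (rows x cols).
Left (vertical) placements: (rows-1) * cols = 3 * 3 = 9
Right (horizontal) placements: rows * (cols-1) = 4 * 2 = 8
Advantage = Left - Right = 9 - 8 = 1

1


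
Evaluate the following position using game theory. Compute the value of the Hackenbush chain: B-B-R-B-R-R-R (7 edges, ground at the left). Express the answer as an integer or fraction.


Edges (from ground): B-B-R-B-R-R-R
By Berlekamp's sign-expansion rule, a Blue-Red Hackenbush stalk has the value of the surreal number whose sign sequence is the edge sequence with B -> + and R -> -.
Sign sequence: ++-+---
Trace the sign expansion in the surreal number tree, starting from 0:
Edge 1: B (sign +) -> bounds (0, +inf), value = 1
Edge 2: B (sign +) -> bounds (1, +inf), value = 2
Edge 3: R (sign -) -> bounds (1, 2), value = 3/2
Edge 4: B (sign +) -> bounds (3/2, 2), value = 7/4
Edge 5: R (sign -) -> bounds (3/2, 7/4), value = 13/8
Edge 6: R (sign -) -> bounds (3/2, 13/8), value = 25/16
Edge 7: R (sign -) -> bounds (3/2, 25/16), value = 49/32
Game value = 49/32

49/32


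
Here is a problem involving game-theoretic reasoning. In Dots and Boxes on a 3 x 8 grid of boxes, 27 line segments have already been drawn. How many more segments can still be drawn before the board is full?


Grid: 3 x 8 boxes, i.e. 4 rows and 9 columns of dots.
Horizontal edges: (rows + 1) * cols = 4 * 8 = 32
Vertical edges: rows * (cols + 1) = 3 * 9 = 27
Total edges: 32 + 27 = 59
Edges drawn: 27
Remaining: 59 - 27 = 32

32


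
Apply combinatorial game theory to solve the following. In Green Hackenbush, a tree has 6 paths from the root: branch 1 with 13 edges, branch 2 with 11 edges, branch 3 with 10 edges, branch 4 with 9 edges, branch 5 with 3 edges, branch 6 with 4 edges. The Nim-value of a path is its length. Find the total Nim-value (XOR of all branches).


The tree has 6 branches from the ground vertex.
In Green Hackenbush, the Nim-value of a simple path of length k is k.
Branch 1: length 13, Nim-value = 13
Branch 2: length 11, Nim-value = 11
Branch 3: length 10, Nim-value = 10
Branch 4: length 9, Nim-value = 9
Branch 5: length 3, Nim-value = 3
Branch 6: length 4, Nim-value = 4
Total Nim-value = XOR of all branch values:
0 XOR 13 = 13
13 XOR 11 = 6
6 XOR 10 = 12
12 XOR 9 = 5
5 XOR 3 = 6
6 XOR 4 = 2
Nim-value of the tree = 2

2


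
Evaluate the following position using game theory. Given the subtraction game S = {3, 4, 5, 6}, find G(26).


The subtraction set is S = {3, 4, 5, 6}.
G(k) = mex{ G(k - s) : s in S, s <= k }. We compute iteratively: G(0) = 0.
G(1) = mex({}) = 0
G(2) = mex({}) = 0
G(3) = mex({0}) = 1
G(4) = mex({0}) = 1
G(5) = mex({0}) = 1
G(6) = mex({0, 1}) = 2
G(7) = mex({0, 1}) = 2
G(8) = mex({0, 1}) = 2
G(9) = mex({1, 2}) = 0
G(10) = mex({1, 2}) = 0
G(11) = mex({1, 2}) = 0
G(12) = mex({0, 2}) = 1
G(13) = mex({0, 2}) = 1
G(14) = mex({0, 2}) = 1
Observe that G(9)..G(14) = 0, 0, 0, 1, 1, 1 repeats G(0)..G(5) = 0, 0, 0, 1, 1, 1.
For k >= max(S) = 6, G(k) is determined by the previous 6 values G(k-6)..G(k-1); a window of 6 consecutive values has recurred shifted by 9, so by induction G(k + 9) = G(k) for all k >= 0: the sequence is periodic from the start with period 9.
One period: G(0..8) = 0, 0, 0, 1, 1, 1, 2, 2, 2.
26 mod 9 = 8, so G(26) = G(8) = 2.

2
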